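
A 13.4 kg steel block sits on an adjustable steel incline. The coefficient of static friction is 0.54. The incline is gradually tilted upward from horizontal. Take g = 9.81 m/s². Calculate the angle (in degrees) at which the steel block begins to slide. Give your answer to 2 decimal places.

At the threshold of sliding, static friction is at its maximum μ_s N and exactly balances the weight component along the incline: mg sin θ = μ_s mg cos θ.
Hence tan θ = μ_s = 0.54, so θ = arctan(0.54) = 28.3690°.

28.37°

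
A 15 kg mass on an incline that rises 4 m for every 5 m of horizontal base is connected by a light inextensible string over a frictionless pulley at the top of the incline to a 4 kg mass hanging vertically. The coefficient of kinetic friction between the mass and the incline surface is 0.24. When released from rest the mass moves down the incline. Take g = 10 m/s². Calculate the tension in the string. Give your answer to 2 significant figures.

For the mass on the incline: the weight component along the slope is m₁g sin 38.66° = 15 × 10 × 0.6247 = 93.705 N and the normal force is N = m₁g cos 38.66° = 117.130 N.
Kinetic friction opposes the mass's motion down the incline: f = μN = 0.24 × 117.130 = 28.111 N acting up the slope.
Newton's second law for the mass (down-slope positive): 93.705 − 28.111 − T = 15 a. For the hanging mass (upward positive): T − 4 × 10 = 4 a.
Adding the two equations eliminates T: 25.594 = 19 a, so a = 1.3471 m/s².
Then from the hanging mass's equation, T = 4 × (10 + 1.3471) = 45.388 N.

45 N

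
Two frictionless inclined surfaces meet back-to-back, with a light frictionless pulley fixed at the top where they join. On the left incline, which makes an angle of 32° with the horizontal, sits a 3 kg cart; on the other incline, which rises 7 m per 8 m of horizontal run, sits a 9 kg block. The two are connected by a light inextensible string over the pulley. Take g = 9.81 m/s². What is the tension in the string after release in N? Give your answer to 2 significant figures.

26 N

Resolve each weight along its own incline: the 3 kg mass has component 3 × 9.81 × sin 32° = 15.596 N down its slope, and the 9 kg mass has 9 × 9.81 × sin 41.19° = 58.139 N down its slope.
The 9 kg side's 58.139 N exceeds the other side's 15.596 N, so that mass slides down and the 3 kg mass slides up. Taking that direction as positive, Newton's second law for the whole system gives 58.139 − 15.596 = (3 + 9) a, so a = 42.543 / 12 = 3.5452 m/s².
For the 3 kg mass (up-slope positive): T − 15.596 = 3 × 3.5452, so T = 26.232 N.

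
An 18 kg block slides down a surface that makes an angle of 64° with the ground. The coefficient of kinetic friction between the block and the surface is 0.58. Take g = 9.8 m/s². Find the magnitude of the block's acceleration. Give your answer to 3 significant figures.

6.32 m/s²

Resolving the weight along the incline: the component pulling the block down the slope is mg sin 64° = 18 × 9.8 × 0.8988 = 158.548 N, and the normal force is N = mg cos 64° = 18 × 9.8 × 0.4384 = 77.334 N.
Kinetic friction acts up the slope with magnitude f = μN = 0.58 × 77.334 = 44.854 N.
Net force along the incline is 158.548 − 44.854 = 113.694 N, so a = 113.694 / 18 = 6.3163 m/s².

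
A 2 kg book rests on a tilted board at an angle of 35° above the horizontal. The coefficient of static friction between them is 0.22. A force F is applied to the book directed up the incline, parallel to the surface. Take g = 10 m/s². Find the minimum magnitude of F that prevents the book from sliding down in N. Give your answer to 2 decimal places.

The normal force is N = mg cos 35° = 16.383 N. With F at its minimum the book is on the verge of sliding down, so static friction is at its maximum μ_s N = 0.22 × 16.383 = 3.604 N and acts up the slope.
Equilibrium along the incline: F + μ_s N = mg sin 35°, so F = 11.472 − 3.604 = 7.868 N.

7.87 N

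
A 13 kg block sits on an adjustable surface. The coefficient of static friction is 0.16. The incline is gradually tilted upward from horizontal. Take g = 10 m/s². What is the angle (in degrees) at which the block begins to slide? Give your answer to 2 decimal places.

9.09°

At the threshold of sliding, static friction is at its maximum μ_s N and exactly balances the weight component along the incline: mg sin θ = μ_s mg cos θ.
Hence tan θ = μ_s = 0.16, so θ = arctan(0.16) = 9.0903°.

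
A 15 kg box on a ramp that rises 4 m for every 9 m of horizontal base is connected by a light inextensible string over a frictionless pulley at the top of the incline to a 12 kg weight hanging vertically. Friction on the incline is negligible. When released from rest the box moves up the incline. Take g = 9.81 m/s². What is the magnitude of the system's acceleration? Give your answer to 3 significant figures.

2.15 m/s²

For the box on the incline: the weight component along the slope is m₁g sin 23.96° = 15 × 9.81 × 0.4061 = 59.758 N and the normal force is N = m₁g cos 23.96° = 134.467 N.
Newton's second law for the box (up-slope positive): T − 59.758 = 15 a. For the hanging weight (downward positive): 12 × 9.81 − T = 12 a.
Adding the two equations eliminates T: 57.962 = 27 a, so a = 2.1467 m/s².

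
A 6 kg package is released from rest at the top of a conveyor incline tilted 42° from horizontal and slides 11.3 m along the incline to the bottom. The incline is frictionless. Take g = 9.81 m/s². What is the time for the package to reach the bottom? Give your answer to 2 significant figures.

1.9 s

The weight component along the incline is mg sin 42° = 39.385 N and the normal force is N = mg cos 42° = 43.742 N.
With no friction, a = g sin 42° = 6.5642 m/s².
Starting from rest, L = ½at², so t = √(2L/a) = √(2 × 11.3 / 6.5642) = 1.8555 s.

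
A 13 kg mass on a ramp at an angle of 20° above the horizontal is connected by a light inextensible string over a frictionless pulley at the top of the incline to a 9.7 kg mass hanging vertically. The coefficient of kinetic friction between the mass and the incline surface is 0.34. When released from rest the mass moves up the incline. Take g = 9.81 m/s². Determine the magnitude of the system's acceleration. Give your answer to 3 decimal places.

0.476 m/s²

For the mass on the incline: the weight component along the slope is m₁g sin 20° = 13 × 9.81 × 0.3420 = 43.615 N and the normal force is N = m₁g cos 20° = 119.839 N.
Kinetic friction opposes the mass's motion up the incline: f = μN = 0.34 × 119.839 = 40.745 N acting down the slope.
Newton's second law for the mass (up-slope positive): T − 43.615 − 40.745 = 13 a. For the hanging mass (downward positive): 9.7 × 9.81 − T = 9.7 a.
Adding the two equations eliminates T: 10.797 = 22.7 a, so a = 0.4756 m/s².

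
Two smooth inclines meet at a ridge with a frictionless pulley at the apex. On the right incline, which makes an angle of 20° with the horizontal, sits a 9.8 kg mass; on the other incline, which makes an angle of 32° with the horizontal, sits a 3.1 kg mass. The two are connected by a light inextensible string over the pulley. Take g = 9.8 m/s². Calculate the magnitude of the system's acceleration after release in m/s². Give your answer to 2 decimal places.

1.30 m/s²

Resolve each weight along its own incline: the 9.8 kg mass has component 9.8 × 9.8 × sin 20° = 32.848 N down its slope, and the 3.1 kg mass has 3.1 × 9.8 × sin 32° = 16.099 N down its slope.
The 9.8 kg side's 32.848 N exceeds the other side's 16.099 N, so that mass slides down and the 3.1 kg mass slides up. Taking that direction as positive, Newton's second law for the whole system gives 32.848 − 16.099 = (9.8 + 3.1) a, so a = 16.749 / 12.9 = 1.2984 m/s².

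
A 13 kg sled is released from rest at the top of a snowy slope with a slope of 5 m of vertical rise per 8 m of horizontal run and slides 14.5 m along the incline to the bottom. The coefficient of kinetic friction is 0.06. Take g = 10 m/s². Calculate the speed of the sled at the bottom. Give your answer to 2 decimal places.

The weight component along the incline is mg sin 32.01° = 68.900 N and the normal force is N = mg cos 32.01° = 110.240 N.
Friction up the slope is f = μN = 0.06 × 110.240 = 6.614 N, so the net downslope force is 68.900 − 6.614 = 62.286 N and a = 62.286 / 13 = 4.7912 m/s².
Starting from rest over a distance of 14.5 m, v² = 2aL = 2 × 4.7912 × 14.5 = 138.9448, so v = 11.7875 m/s.

11.79 m/s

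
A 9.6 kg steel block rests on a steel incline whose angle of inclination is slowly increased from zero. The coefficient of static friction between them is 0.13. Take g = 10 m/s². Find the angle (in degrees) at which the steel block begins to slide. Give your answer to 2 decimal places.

At the threshold of sliding, static friction is at its maximum μ_s N and exactly balances the weight component along the incline: mg sin θ = μ_s mg cos θ.
Hence tan θ = μ_s = 0.13, so θ = arctan(0.13) = 7.4069°.

7.41°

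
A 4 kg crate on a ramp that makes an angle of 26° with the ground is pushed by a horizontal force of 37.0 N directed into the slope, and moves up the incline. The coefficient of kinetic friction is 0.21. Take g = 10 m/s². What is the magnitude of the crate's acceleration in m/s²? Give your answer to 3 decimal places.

The horizontal push has components F cos 26° = 37.0 × 0.8988 = 33.256 N up the incline and F sin 26° = 37.0 × 0.4384 = 16.221 N pressing into the surface.
The normal force is therefore N = mg cos 26° + F sin 26° = 35.952 + 16.221 = 52.173 N, and kinetic friction down the slope is μN = 0.21 × 52.173 = 10.956 N.
Along the incline: F cos 26° − mg sin 26° − μN = ma, so 33.256 − 17.536 − 10.956 = 4 a, giving a = 1.1910 m/s².

1.191 m/s²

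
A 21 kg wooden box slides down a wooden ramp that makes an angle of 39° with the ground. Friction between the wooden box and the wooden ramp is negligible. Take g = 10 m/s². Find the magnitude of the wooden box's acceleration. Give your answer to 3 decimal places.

6.293 m/s²

Resolving the weight along the incline: the component pulling the wooden box down the slope is mg sin 39° = 21 × 10 × 0.6293 = 132.153 N, and the normal force is N = mg cos 39° = 21 × 10 × 0.7771 = 163.191 N.
With no friction the net force along the incline is 132.153 N, so a = g sin 39° = 132.153 / 21 = 6.2930 m/s².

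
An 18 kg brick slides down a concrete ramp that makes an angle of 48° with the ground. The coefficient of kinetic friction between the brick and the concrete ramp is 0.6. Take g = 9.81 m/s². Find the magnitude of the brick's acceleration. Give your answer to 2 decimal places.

3.35 m/s²

Resolving the weight along the incline: the component pulling the brick down the slope is mg sin 48° = 18 × 9.81 × 0.7431 = 131.217 N, and the normal force is N = mg cos 48° = 18 × 9.81 × 0.6691 = 118.150 N.
Kinetic friction acts up the slope with magnitude f = μN = 0.6 × 118.150 = 70.890 N.
Net force along the incline is 131.217 − 70.890 = 60.327 N, so a = 60.327 / 18 = 3.3515 m/s².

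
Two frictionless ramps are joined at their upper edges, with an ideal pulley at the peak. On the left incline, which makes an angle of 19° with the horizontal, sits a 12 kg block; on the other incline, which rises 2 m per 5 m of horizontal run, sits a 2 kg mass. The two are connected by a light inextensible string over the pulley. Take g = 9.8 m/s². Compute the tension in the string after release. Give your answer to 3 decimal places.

Resolve each weight along its own incline: the 12 kg mass has component 12 × 9.8 × sin 19° = 38.287 N down its slope, and the 2 kg mass has 2 × 9.8 × sin 21.80° = 7.279 N down its slope.
The 12 kg side's 38.287 N exceeds the other side's 7.279 N, so that mass slides down and the 2 kg mass slides up. Taking that direction as positive, Newton's second law for the whole system gives 38.287 − 7.279 = (12 + 2) a, so a = 31.008 / 14 = 2.2149 m/s².
For the 2 kg mass (up-slope positive): T − 7.279 = 2 × 2.2149, so T = 11.709 N.

11.709 N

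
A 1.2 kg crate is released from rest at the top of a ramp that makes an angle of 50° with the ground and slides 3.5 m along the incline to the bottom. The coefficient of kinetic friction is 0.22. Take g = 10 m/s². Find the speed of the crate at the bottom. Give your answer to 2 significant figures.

The weight component along the incline is mg sin 50° = 9.193 N and the normal force is N = mg cos 50° = 7.713 N.
Friction up the slope is f = μN = 0.22 × 7.713 = 1.697 N, so the net downslope force is 9.193 − 1.697 = 7.496 N and a = 7.496 / 1.2 = 6.2467 m/s².
Starting from rest over a distance of 3.5 m, v² = 2aL = 2 × 6.2467 × 3.5 = 43.7269, so v = 6.6126 m/s.

6.6 m/s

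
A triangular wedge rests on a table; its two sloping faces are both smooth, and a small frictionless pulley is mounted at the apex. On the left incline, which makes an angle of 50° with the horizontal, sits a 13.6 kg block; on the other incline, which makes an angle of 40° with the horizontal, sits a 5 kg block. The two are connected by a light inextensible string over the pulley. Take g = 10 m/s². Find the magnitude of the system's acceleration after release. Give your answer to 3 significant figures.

Resolve each weight along its own incline: the 13.6 kg mass has component 13.6 × 10 × sin 50° = 104.182 N down its slope, and the 5 kg mass has 5 × 10 × sin 40° = 32.139 N down its slope.
The 13.6 kg side's 104.182 N exceeds the other side's 32.139 N, so that mass slides down and the 5 kg mass slides up. Taking that direction as positive, Newton's second law for the whole system gives 104.182 − 32.139 = (13.6 + 5) a, so a = 72.043 / 18.6 = 3.8733 m/s².

3.87 m/s²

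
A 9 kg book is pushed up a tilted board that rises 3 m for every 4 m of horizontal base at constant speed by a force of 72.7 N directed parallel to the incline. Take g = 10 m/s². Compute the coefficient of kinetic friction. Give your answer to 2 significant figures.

At constant speed ΣF = 0 along the incline. The applied 72.7 N acts up the slope; the weight component mg sin 36.87° = 54.000 N and kinetic friction μN both act down the slope.
So 72.7 = 54.000 + μ × 72.000, giving μ = (72.7 − 54.000) / 72.000 = 0.2597.

0.26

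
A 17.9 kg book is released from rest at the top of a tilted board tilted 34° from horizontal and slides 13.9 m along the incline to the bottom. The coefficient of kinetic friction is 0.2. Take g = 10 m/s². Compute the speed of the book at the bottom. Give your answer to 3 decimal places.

The weight component along the incline is mg sin 34° = 100.096 N and the normal force is N = mg cos 34° = 148.398 N.
Friction up the slope is f = μN = 0.2 × 148.398 = 29.680 N, so the net downslope force is 100.096 − 29.680 = 70.416 N and a = 70.416 / 17.9 = 3.9339 m/s².
Starting from rest over a distance of 13.9 m, v² = 2aL = 2 × 3.9339 × 13.9 = 109.3624, so v = 10.4576 m/s.

10.458 m/s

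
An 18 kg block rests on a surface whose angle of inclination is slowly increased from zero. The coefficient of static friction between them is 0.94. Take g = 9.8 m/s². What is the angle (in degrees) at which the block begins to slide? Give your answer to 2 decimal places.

43.23°

At the threshold of sliding, static friction is at its maximum μ_s N and exactly balances the weight component along the incline: mg sin θ = μ_s mg cos θ.
Hence tan θ = μ_s = 0.94, so θ = arctan(0.94) = 43.2285°.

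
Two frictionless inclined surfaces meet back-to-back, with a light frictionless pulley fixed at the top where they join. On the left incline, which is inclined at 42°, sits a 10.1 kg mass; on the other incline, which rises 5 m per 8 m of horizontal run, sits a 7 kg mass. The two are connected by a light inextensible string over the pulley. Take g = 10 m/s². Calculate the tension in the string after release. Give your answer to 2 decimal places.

49.58 N

Resolve each weight along its own incline: the 10.1 kg mass has component 10.1 × 10 × sin 42° = 67.582 N down its slope, and the 7 kg mass has 7 × 10 × sin 32.01° = 37.100 N down its slope.
The 10.1 kg side's 67.582 N exceeds the other side's 37.100 N, so that mass slides down and the 7 kg mass slides up. Taking that direction as positive, Newton's second law for the whole system gives 67.582 − 37.100 = (10.1 + 7) a, so a = 30.482 / 17.1 = 1.7826 m/s².
For the 7 kg mass (up-slope positive): T − 37.100 = 7 × 1.7826, so T = 49.578 N.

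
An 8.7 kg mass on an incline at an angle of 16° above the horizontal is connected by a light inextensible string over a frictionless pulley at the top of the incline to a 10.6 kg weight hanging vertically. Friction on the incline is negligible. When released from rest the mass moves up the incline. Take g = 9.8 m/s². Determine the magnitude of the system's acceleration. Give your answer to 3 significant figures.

4.16 m/s²

For the mass on the incline: the weight component along the slope is m₁g sin 16° = 8.7 × 9.8 × 0.2756 = 23.498 N and the normal force is N = m₁g cos 16° = 81.957 N.
Newton's second law for the mass (up-slope positive): T − 23.498 = 8.7 a. For the hanging weight (downward positive): 10.6 × 9.8 − T = 10.6 a.
Adding the two equations eliminates T: 80.382 = 19.3 a, so a = 4.1649 m/s².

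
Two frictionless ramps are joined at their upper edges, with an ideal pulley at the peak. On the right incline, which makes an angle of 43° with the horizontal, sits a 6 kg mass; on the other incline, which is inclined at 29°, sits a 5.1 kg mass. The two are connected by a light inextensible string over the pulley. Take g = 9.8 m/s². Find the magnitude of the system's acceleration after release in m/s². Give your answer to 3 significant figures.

Resolve each weight along its own incline: the 6 kg mass has component 6 × 9.8 × sin 43° = 40.102 N down its slope, and the 5.1 kg mass has 5.1 × 9.8 × sin 29° = 24.231 N down its slope.
The 6 kg side's 40.102 N exceeds the other side's 24.231 N, so that mass slides down and the 5.1 kg mass slides up. Taking that direction as positive, Newton's second law for the whole system gives 40.102 − 24.231 = (6 + 5.1) a, so a = 15.871 / 11.1 = 1.4298 m/s².

1.43 m/s²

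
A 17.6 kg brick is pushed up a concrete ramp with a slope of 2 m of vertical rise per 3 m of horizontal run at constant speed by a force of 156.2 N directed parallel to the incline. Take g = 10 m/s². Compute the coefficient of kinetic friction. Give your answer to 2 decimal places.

At constant speed ΣF = 0 along the incline. The applied 156.2 N acts up the slope; the weight component mg sin 33.69° = 97.627 N and kinetic friction μN both act down the slope.
So 156.2 = 97.627 + μ × 146.441, giving μ = (156.2 − 97.627) / 146.441 = 0.4000.

0.40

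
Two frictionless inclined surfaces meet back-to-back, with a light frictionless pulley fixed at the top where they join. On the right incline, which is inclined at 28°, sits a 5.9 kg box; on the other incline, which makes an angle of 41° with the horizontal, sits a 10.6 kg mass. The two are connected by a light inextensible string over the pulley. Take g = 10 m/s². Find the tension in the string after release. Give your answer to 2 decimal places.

Resolve each weight along its own incline: the 5.9 kg mass has component 5.9 × 10 × sin 28° = 27.699 N down its slope, and the 10.6 kg mass has 10.6 × 10 × sin 41° = 69.542 N down its slope.
The 10.6 kg side's 69.542 N exceeds the other side's 27.699 N, so that mass slides down and the 5.9 kg mass slides up. Taking that direction as positive, Newton's second law for the whole system gives 69.542 − 27.699 = (5.9 + 10.6) a, so a = 41.843 / 16.5 = 2.5359 m/s².
For the 5.9 kg mass (up-slope positive): T − 27.699 = 5.9 × 2.5359, so T = 42.661 N.

42.66 N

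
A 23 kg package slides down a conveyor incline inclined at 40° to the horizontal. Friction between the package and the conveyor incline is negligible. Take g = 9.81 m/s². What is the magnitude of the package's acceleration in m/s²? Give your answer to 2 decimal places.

Resolving the weight along the incline: the component pulling the package down the slope is mg sin 40° = 23 × 9.81 × 0.6428 = 145.035 N, and the normal force is N = mg cos 40° = 23 × 9.81 × 0.7660 = 172.833 N.
With no friction the net force along the incline is 145.035 N, so a = g sin 40° = 145.035 / 23 = 6.3059 m/s².

6.31 m/s²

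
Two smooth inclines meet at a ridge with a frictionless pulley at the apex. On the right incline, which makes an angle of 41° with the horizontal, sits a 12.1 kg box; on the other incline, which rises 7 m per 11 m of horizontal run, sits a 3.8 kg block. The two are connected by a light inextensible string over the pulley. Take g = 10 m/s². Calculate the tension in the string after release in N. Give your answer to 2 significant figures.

34 N

Resolve each weight along its own incline: the 12.1 kg mass has component 12.1 × 10 × sin 41° = 79.383 N down its slope, and the 3.8 kg mass has 3.8 × 10 × sin 32.47° = 20.401 N down its slope.
The 12.1 kg side's 79.383 N exceeds the other side's 20.401 N, so that mass slides down and the 3.8 kg mass slides up. Taking that direction as positive, Newton's second law for the whole system gives 79.383 − 20.401 = (12.1 + 3.8) a, so a = 58.982 / 15.9 = 3.7096 m/s².
For the 3.8 kg mass (up-slope positive): T − 20.401 = 3.8 × 3.7096, so T = 34.497 N.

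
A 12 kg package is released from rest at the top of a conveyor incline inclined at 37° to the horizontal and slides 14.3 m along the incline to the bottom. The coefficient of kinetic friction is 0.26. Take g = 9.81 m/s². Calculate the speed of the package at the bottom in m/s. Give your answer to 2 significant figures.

11 m/s

The weight component along the incline is mg sin 37° = 70.846 N and the normal force is N = mg cos 37° = 94.015 N.
Friction up the slope is f = μN = 0.26 × 94.015 = 24.444 N, so the net downslope force is 70.846 − 24.444 = 46.402 N and a = 46.402 / 12 = 3.8668 m/s².
Starting from rest over a distance of 14.3 m, v² = 2aL = 2 × 3.8668 × 14.3 = 110.5905, so v = 10.5162 m/s.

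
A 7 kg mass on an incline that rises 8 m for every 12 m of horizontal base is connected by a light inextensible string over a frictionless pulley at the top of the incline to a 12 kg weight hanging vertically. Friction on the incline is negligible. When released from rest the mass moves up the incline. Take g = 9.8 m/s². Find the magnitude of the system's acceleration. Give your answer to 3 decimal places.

4.187 m/s²

For the mass on the incline: the weight component along the slope is m₁g sin 33.69° = 7 × 9.8 × 0.5547 = 38.052 N and the normal force is N = m₁g cos 33.69° = 57.079 N.
Newton's second law for the mass (up-slope positive): T − 38.052 = 7 a. For the hanging weight (downward positive): 12 × 9.8 − T = 12 a.
Adding the two equations eliminates T: 79.548 = 19 a, so a = 4.1867 m/s².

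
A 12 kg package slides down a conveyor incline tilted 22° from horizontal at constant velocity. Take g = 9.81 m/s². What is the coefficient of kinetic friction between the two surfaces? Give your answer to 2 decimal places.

At constant velocity the net force along the incline is zero: mg sin 22° = μ mg cos 22°.
So μ = tan 22° = 0.3746 / 0.9272 = 0.4040.

0.40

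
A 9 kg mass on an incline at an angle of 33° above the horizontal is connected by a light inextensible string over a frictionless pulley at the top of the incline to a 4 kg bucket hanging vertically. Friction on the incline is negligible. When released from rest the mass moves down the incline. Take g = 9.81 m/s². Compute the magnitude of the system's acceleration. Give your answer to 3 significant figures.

For the mass on the incline: the weight component along the slope is m₁g sin 33° = 9 × 9.81 × 0.5446 = 48.083 N and the normal force is N = m₁g cos 33° = 74.046 N.
Newton's second law for the mass (down-slope positive): 48.083 − T = 9 a. For the hanging bucket (upward positive): T − 4 × 9.81 = 4 a.
Adding the two equations eliminates T: 8.843 = 13 a, so a = 0.6802 m/s².

0.680 m/s²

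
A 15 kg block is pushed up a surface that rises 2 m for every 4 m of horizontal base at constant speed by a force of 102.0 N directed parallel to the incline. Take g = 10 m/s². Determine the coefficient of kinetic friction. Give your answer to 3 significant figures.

At constant speed ΣF = 0 along the incline. The applied 102.0 N acts up the slope; the weight component mg sin 26.57° = 67.082 N and kinetic friction μN both act down the slope.
So 102.0 = 67.082 + μ × 134.164, giving μ = (102.0 − 67.082) / 134.164 = 0.2603.

0.260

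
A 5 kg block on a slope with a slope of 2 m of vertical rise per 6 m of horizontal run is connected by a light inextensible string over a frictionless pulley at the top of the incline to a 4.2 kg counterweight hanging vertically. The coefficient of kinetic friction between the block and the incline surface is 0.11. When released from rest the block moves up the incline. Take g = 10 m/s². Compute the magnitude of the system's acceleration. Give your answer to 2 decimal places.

For the block on the incline: the weight component along the slope is m₁g sin 18.43° = 5 × 10 × 0.3162 = 15.810 N and the normal force is N = m₁g cos 18.43° = 47.434 N.
Kinetic friction opposes the block's motion up the incline: f = μN = 0.11 × 47.434 = 5.218 N acting down the slope.
Newton's second law for the block (up-slope positive): T − 15.810 − 5.218 = 5 a. For the hanging counterweight (downward positive): 4.2 × 10 − T = 4.2 a.
Adding the two equations eliminates T: 20.972 = 9.2 a, so a = 2.2796 m/s².

2.28 m/s²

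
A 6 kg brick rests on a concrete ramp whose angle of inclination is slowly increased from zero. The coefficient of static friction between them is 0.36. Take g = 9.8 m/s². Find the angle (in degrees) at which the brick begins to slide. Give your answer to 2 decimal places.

At the threshold of sliding, static friction is at its maximum μ_s N and exactly balances the weight component along the incline: mg sin θ = μ_s mg cos θ.
Hence tan θ = μ_s = 0.36, so θ = arctan(0.36) = 19.7989°.

19.80°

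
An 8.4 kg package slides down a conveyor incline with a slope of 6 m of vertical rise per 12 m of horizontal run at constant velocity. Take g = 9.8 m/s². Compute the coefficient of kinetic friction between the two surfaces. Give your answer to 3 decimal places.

At constant velocity the net force along the incline is zero: mg sin 26.57° = μ mg cos 26.57°.
So μ = tan 26.57° = 0.4472 / 0.8944 = 0.5000.

0.500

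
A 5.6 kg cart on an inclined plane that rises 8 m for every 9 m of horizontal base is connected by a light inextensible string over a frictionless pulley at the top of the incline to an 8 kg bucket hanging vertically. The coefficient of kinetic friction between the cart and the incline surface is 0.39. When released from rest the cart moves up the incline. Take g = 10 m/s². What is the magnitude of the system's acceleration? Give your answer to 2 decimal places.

1.95 m/s²

For the cart on the incline: the weight component along the slope is m₁g sin 41.63° = 5.6 × 10 × 0.6644 = 37.206 N and the normal force is N = m₁g cos 41.63° = 41.855 N.
Kinetic friction opposes the cart's motion up the incline: f = μN = 0.39 × 41.855 = 16.323 N acting down the slope.
Newton's second law for the cart (up-slope positive): T − 37.206 − 16.323 = 5.6 a. For the hanging bucket (downward positive): 8 × 10 − T = 8 a.
Adding the two equations eliminates T: 26.471 = 13.6 a, so a = 1.9464 m/s².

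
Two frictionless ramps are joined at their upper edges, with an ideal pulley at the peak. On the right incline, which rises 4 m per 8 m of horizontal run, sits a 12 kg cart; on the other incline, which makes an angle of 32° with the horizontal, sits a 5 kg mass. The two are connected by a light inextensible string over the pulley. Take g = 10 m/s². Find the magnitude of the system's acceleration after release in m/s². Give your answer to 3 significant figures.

Resolve each weight along its own incline: the 12 kg mass has component 12 × 10 × sin 26.57° = 53.666 N down its slope, and the 5 kg mass has 5 × 10 × sin 32° = 26.496 N down its slope.
The 12 kg side's 53.666 N exceeds the other side's 26.496 N, so that mass slides down and the 5 kg mass slides up. Taking that direction as positive, Newton's second law for the whole system gives 53.666 − 26.496 = (12 + 5) a, so a = 27.170 / 17 = 1.5982 m/s².

1.60 m/s²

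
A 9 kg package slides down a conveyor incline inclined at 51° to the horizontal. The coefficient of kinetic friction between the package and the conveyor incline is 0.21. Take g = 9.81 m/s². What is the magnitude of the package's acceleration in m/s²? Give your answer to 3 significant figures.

6.33 m/s²

Resolving the weight along the incline: the component pulling the package down the slope is mg sin 51° = 9 × 9.81 × 0.7771 = 68.610 N, and the normal force is N = mg cos 51° = 9 × 9.81 × 0.6293 = 55.561 N.
Kinetic friction acts up the slope with magnitude f = μN = 0.21 × 55.561 = 11.668 N.
Net force along the incline is 68.610 − 11.668 = 56.942 N, so a = 56.942 / 9 = 6.3269 m/s².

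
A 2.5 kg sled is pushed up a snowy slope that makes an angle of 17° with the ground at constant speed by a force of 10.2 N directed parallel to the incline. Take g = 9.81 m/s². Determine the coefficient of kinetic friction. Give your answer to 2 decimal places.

0.13

At constant speed ΣF = 0 along the incline. The applied 10.2 N acts up the slope; the weight component mg sin 17° = 7.170 N and kinetic friction μN both act down the slope.
So 10.2 = 7.170 + μ × 23.453, giving μ = (10.2 − 7.170) / 23.453 = 0.1292.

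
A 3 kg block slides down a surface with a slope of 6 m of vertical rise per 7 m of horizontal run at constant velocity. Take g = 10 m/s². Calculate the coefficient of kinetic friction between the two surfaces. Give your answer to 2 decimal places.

0.86

At constant velocity the net force along the incline is zero: mg sin 40.60° = μ mg cos 40.60°.
So μ = tan 40.60° = 0.6508 / 0.7593 = 0.8571.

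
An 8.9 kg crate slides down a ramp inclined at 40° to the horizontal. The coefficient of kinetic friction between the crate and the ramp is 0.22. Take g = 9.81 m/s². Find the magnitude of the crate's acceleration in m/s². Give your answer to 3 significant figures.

Resolving the weight along the incline: the component pulling the crate down the slope is mg sin 40° = 8.9 × 9.81 × 0.6428 = 56.122 N, and the normal force is N = mg cos 40° = 8.9 × 9.81 × 0.7660 = 66.879 N.
Kinetic friction acts up the slope with magnitude f = μN = 0.22 × 66.879 = 14.713 N.
Net force along the incline is 56.122 − 14.713 = 41.409 N, so a = 41.409 / 8.9 = 4.6527 m/s².

4.65 m/s²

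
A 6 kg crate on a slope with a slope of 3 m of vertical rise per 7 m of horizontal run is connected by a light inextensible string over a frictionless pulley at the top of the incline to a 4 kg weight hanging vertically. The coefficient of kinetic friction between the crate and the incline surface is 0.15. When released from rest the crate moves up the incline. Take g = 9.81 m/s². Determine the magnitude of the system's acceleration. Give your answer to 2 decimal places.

For the crate on the incline: the weight component along the slope is m₁g sin 23.20° = 6 × 9.81 × 0.3939 = 23.185 N and the normal force is N = m₁g cos 23.20° = 54.101 N.
Kinetic friction opposes the crate's motion up the incline: f = μN = 0.15 × 54.101 = 8.115 N acting down the slope.
Newton's second law for the crate (up-slope positive): T − 23.185 − 8.115 = 6 a. For the hanging weight (downward positive): 4 × 9.81 − T = 4 a.
Adding the two equations eliminates T: 7.940 = 10 a, so a = 0.7940 m/s².

0.79 m/s²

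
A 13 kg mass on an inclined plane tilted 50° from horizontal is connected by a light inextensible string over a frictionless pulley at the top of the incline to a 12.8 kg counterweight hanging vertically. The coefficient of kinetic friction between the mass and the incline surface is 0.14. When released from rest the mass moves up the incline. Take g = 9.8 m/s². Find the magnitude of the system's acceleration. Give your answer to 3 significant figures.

0.635 m/s²

For the mass on the incline: the weight component along the slope is m₁g sin 50° = 13 × 9.8 × 0.7660 = 97.588 N and the normal force is N = m₁g cos 50° = 81.891 N.
Kinetic friction opposes the mass's motion up the incline: f = μN = 0.14 × 81.891 = 11.465 N acting down the slope.
Newton's second law for the mass (up-slope positive): T − 97.588 − 11.465 = 13 a. For the hanging counterweight (downward positive): 12.8 × 9.8 − T = 12.8 a.
Adding the two equations eliminates T: 16.387 = 25.8 a, so a = 0.6352 m/s².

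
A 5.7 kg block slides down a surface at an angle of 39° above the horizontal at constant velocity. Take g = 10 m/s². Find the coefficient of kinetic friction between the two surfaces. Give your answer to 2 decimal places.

At constant velocity the net force along the incline is zero: mg sin 39° = μ mg cos 39°.
So μ = tan 39° = 0.6293 / 0.7771 = 0.8098.

0.81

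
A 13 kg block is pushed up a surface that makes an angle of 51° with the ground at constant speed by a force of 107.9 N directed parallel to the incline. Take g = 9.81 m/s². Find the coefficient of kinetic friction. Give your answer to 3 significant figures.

At constant speed ΣF = 0 along the incline. The applied 107.9 N acts up the slope; the weight component mg sin 51° = 99.109 N and kinetic friction μN both act down the slope.
So 107.9 = 99.109 + μ × 80.257, giving μ = (107.9 − 99.109) / 80.257 = 0.1095.

0.110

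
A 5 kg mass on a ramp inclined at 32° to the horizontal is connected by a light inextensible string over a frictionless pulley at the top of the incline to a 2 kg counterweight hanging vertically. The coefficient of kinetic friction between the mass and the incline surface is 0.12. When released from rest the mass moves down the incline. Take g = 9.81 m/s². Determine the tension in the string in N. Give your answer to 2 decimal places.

20.01 N

For the mass on the incline: the weight component along the slope is m₁g sin 32° = 5 × 9.81 × 0.5299 = 25.992 N and the normal force is N = m₁g cos 32° = 41.597 N.
Kinetic friction opposes the mass's motion down the incline: f = μN = 0.12 × 41.597 = 4.992 N acting up the slope.
Newton's second law for the mass (down-slope positive): 25.992 − 4.992 − T = 5 a. For the hanging counterweight (upward positive): T − 2 × 9.81 = 2 a.
Adding the two equations eliminates T: 1.380 = 7 a, so a = 0.1971 m/s².
Then from the hanging counterweight's equation, T = 2 × (9.81 + 0.1971) = 20.014 N.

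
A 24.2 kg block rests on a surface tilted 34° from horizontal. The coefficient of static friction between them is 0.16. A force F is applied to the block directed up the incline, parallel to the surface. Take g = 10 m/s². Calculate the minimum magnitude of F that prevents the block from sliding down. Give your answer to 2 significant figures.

The normal force is N = mg cos 34° = 200.627 N. With F at its minimum the block is on the verge of sliding down, so static friction is at its maximum μ_s N = 0.16 × 200.627 = 32.100 N and acts up the slope.
Equilibrium along the incline: F + μ_s N = mg sin 34°, so F = 135.325 − 32.100 = 103.225 N.

100 N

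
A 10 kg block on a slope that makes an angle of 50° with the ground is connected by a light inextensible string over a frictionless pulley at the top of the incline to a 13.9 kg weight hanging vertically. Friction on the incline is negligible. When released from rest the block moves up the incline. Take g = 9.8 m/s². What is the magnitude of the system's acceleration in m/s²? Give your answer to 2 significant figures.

For the block on the incline: the weight component along the slope is m₁g sin 50° = 10 × 9.8 × 0.7660 = 75.068 N and the normal force is N = m₁g cos 50° = 62.993 N.
Newton's second law for the block (up-slope positive): T − 75.068 = 10 a. For the hanging weight (downward positive): 13.9 × 9.8 − T = 13.9 a.
Adding the two equations eliminates T: 61.152 = 23.9 a, so a = 2.5587 m/s².

2.6 m/s²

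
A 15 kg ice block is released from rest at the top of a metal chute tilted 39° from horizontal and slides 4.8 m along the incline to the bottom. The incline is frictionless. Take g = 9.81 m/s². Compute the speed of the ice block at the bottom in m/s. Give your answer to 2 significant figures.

7.7 m/s

The weight component along the incline is mg sin 39° = 92.604 N and the normal force is N = mg cos 39° = 114.357 N.
With no friction, a = g sin 39° = 6.1736 m/s².
Starting from rest over a distance of 4.8 m, v² = 2aL = 2 × 6.1736 × 4.8 = 59.2666, so v = 7.6985 m/s.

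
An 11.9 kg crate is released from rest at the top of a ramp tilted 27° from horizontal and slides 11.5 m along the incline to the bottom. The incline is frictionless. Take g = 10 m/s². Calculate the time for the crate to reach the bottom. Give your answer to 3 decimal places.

The weight component along the incline is mg sin 27° = 54.025 N and the normal force is N = mg cos 27° = 106.030 N.
With no friction, a = g sin 27° = 4.5399 m/s².
Starting from rest, L = ½at², so t = √(2L/a) = √(2 × 11.5 / 4.5399) = 2.2508 s.

2.251 s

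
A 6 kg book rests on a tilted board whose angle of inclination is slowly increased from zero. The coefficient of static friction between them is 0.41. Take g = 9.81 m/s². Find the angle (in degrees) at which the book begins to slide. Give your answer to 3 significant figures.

At the threshold of sliding, static friction is at its maximum μ_s N and exactly balances the weight component along the incline: mg sin θ = μ_s mg cos θ.
Hence tan θ = μ_s = 0.41, so θ = arctan(0.41) = 22.2936°.

22.3°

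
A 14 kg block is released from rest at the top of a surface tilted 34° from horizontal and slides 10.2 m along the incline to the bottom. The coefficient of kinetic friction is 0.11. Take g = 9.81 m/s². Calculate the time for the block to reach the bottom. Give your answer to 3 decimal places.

2.108 s

The weight component along the incline is mg sin 34° = 76.800 N and the normal force is N = mg cos 34° = 113.860 N.
Friction up the slope is f = μN = 0.11 × 113.860 = 12.525 N, so the net downslope force is 76.800 − 12.525 = 64.275 N and a = 64.275 / 14 = 4.5911 m/s².
Starting from rest, L = ½at², so t = √(2L/a) = √(2 × 10.2 / 4.5911) = 2.1079 s.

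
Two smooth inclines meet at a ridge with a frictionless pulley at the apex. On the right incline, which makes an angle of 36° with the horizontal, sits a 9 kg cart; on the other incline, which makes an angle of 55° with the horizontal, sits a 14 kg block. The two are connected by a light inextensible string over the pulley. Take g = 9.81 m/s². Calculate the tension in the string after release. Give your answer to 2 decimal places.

Resolve each weight along its own incline: the 9 kg mass has component 9 × 9.81 × sin 36° = 51.896 N down its slope, and the 14 kg mass has 14 × 9.81 × sin 55° = 112.502 N down its slope.
The 14 kg side's 112.502 N exceeds the other side's 51.896 N, so that mass slides down and the 9 kg mass slides up. Taking that direction as positive, Newton's second law for the whole system gives 112.502 − 51.896 = (9 + 14) a, so a = 60.606 / 23 = 2.6350 m/s².
For the 9 kg mass (up-slope positive): T − 51.896 = 9 × 2.6350, so T = 75.611 N.

75.61 N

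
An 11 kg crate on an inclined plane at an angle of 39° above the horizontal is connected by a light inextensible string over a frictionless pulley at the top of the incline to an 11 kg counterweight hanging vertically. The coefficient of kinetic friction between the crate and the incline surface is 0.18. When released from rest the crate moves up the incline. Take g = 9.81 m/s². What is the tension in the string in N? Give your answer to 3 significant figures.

95.5 N

For the crate on the incline: the weight component along the slope is m₁g sin 39° = 11 × 9.81 × 0.6293 = 67.908 N and the normal force is N = m₁g cos 39° = 83.862 N.
Kinetic friction opposes the crate's motion up the incline: f = μN = 0.18 × 83.862 = 15.095 N acting down the slope.
Newton's second law for the crate (up-slope positive): T − 67.908 − 15.095 = 11 a. For the hanging counterweight (downward positive): 11 × 9.81 − T = 11 a.
Adding the two equations eliminates T: 24.907 = 22 a, so a = 1.1321 m/s².
Then from the hanging counterweight's equation, T = 11 × (9.81 − 1.1321) = 95.457 N.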